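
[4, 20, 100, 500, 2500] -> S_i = 4*5^i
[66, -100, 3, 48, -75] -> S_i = Random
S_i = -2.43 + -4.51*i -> [-2.43, -6.94, -11.45, -15.96, -20.47]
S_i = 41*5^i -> [41, 205, 1025, 5125, 25625]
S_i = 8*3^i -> [8, 24, 72, 216, 648]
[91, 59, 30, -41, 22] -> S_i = Random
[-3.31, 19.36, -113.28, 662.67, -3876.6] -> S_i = -3.31*(-5.85)^i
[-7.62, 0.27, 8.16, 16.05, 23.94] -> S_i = -7.62 + 7.89*i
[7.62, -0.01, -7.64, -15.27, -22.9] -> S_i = 7.62 + -7.63*i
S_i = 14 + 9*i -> [14, 23, 32, 41, 50]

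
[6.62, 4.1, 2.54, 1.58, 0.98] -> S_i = 6.62*0.62^i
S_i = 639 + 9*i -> [639, 648, 657, 666, 675]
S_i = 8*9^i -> [8, 72, 648, 5832, 52488]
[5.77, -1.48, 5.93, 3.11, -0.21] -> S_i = Random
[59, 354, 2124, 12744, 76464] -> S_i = 59*6^i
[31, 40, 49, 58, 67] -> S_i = 31 + 9*i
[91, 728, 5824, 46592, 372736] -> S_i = 91*8^i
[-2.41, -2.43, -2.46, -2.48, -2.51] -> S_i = -2.41*1.01^i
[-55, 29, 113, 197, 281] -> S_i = -55 + 84*i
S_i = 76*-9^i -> [76, -684, 6156, -55404, 498636]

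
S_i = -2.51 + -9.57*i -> [-2.51, -12.08, -21.65, -31.22, -40.79]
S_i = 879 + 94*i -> [879, 973, 1067, 1161, 1255]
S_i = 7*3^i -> [7, 21, 63, 189, 567]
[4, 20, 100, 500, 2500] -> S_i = 4*5^i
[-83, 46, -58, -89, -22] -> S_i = Random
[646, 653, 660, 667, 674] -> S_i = 646 + 7*i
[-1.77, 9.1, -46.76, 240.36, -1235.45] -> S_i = -1.77*(-5.14)^i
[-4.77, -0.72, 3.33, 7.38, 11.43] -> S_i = -4.77 + 4.05*i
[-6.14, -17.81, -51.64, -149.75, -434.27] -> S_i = -6.14*2.90^i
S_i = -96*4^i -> [-96, -384, -1536, -6144, -24576]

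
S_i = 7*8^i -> [7, 56, 448, 3584, 28672]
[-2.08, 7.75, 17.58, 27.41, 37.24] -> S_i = -2.08 + 9.83*i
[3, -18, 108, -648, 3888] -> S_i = 3*-6^i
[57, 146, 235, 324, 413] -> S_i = 57 + 89*i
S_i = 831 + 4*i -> [831, 835, 839, 843, 847]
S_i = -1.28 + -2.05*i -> [-1.28, -3.33, -5.38, -7.43, -9.48]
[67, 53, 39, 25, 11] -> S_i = 67 + -14*i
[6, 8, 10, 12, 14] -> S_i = 6 + 2*i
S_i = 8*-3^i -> [8, -24, 72, -216, 648]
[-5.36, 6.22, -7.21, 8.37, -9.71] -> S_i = -5.36*(-1.16)^i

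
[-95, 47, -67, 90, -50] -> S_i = Random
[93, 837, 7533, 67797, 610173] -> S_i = 93*9^i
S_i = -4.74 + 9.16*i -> [-4.74, 4.42, 13.58, 22.74, 31.9]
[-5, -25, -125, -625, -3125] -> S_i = -5*5^i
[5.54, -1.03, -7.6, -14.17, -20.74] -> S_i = 5.54 + -6.57*i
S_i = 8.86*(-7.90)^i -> [8.86, -69.99, 552.95, -4368.33, 34509.77]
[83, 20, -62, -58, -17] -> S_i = Random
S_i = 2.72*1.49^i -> [2.72, 4.05, 6.04, 9.0, 13.41]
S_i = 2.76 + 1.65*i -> [2.76, 4.41, 6.06, 7.71, 9.36]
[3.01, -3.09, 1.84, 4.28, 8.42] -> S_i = Random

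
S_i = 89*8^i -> [89, 712, 5696, 45568, 364544]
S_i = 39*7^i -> [39, 273, 1911, 13377, 93639]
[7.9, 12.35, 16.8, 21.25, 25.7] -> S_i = 7.90 + 4.45*i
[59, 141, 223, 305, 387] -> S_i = 59 + 82*i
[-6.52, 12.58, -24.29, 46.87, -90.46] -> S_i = -6.52*(-1.93)^i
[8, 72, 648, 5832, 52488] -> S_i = 8*9^i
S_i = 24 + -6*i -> [24, 18, 12, 6, 0]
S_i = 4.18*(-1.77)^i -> [4.18, -7.4, 13.1, -23.18, 41.03]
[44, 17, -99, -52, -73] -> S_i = Random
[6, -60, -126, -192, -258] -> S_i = 6 + -66*i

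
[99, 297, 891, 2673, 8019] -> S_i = 99*3^i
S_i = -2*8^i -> [-2, -16, -128, -1024, -8192]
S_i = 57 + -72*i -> [57, -15, -87, -159, -231]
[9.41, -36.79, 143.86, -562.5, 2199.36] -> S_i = 9.41*(-3.91)^i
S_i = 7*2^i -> [7, 14, 28, 56, 112]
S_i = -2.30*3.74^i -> [-2.3, -8.6, -32.17, -120.32, -450.0]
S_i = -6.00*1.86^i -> [-6.0, -11.16, -20.76, -38.61, -71.81]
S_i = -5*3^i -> [-5, -15, -45, -135, -405]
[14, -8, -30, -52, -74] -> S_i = 14 + -22*i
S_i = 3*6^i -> [3, 18, 108, 648, 3888]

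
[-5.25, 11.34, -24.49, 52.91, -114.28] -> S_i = -5.25*(-2.16)^i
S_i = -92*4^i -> [-92, -368, -1472, -5888, -23552]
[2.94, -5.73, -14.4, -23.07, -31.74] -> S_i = 2.94 + -8.67*i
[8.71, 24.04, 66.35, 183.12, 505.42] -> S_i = 8.71*2.76^i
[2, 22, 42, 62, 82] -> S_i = 2 + 20*i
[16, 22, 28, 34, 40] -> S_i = 16 + 6*i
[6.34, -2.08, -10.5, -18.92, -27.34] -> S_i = 6.34 + -8.42*i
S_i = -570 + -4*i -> [-570, -574, -578, -582, -586]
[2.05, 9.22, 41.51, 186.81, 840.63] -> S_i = 2.05*4.50^i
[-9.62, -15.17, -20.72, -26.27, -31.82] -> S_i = -9.62 + -5.55*i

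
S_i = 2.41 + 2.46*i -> [2.41, 4.87, 7.33, 9.79, 12.25]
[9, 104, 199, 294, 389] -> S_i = 9 + 95*i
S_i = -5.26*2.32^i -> [-5.26, -12.2, -28.31, -65.68, -152.38]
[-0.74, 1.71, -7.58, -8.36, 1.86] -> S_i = Random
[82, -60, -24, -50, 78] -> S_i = Random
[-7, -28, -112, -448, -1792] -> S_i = -7*4^i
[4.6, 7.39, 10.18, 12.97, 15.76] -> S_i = 4.60 + 2.79*i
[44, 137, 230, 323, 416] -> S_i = 44 + 93*i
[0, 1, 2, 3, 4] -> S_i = 0 + 1*i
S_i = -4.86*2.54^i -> [-4.86, -12.34, -31.35, -79.64, -202.29]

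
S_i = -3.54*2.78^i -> [-3.54, -9.84, -27.36, -76.06, -211.44]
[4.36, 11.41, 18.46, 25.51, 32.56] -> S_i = 4.36 + 7.05*i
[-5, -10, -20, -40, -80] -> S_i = -5*2^i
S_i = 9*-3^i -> [9, -27, 81, -243, 729]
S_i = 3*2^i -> [3, 6, 12, 24, 48]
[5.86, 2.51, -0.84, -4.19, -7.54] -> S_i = 5.86 + -3.35*i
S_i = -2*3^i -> [-2, -6, -18, -54, -162]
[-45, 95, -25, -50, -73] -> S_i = Random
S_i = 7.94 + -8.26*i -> [7.94, -0.32, -8.58, -16.84, -25.1]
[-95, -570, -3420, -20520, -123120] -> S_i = -95*6^i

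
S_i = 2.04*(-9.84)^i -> [2.04, -20.07, 197.52, -1943.64, 19125.4]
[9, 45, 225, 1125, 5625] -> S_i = 9*5^i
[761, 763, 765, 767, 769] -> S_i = 761 + 2*i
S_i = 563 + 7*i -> [563, 570, 577, 584, 591]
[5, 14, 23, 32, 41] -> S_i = 5 + 9*i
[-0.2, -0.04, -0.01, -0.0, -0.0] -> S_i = -0.20*0.18^i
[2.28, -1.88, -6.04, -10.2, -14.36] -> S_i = 2.28 + -4.16*i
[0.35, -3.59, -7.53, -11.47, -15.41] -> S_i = 0.35 + -3.94*i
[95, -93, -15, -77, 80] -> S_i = Random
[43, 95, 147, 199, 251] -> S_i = 43 + 52*i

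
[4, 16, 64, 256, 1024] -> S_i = 4*4^i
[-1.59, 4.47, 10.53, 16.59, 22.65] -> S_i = -1.59 + 6.06*i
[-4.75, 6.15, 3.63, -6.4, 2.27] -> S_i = Random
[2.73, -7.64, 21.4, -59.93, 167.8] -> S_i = 2.73*(-2.80)^i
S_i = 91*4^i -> [91, 364, 1456, 5824, 23296]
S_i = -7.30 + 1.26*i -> [-7.3, -6.04, -4.78, -3.52, -2.26]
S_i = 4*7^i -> [4, 28, 196, 1372, 9604]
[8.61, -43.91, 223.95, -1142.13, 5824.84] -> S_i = 8.61*(-5.10)^i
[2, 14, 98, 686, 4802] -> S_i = 2*7^i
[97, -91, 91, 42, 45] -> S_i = Random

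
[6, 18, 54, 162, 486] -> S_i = 6*3^i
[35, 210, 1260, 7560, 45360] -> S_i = 35*6^i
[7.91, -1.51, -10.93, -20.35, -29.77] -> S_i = 7.91 + -9.42*i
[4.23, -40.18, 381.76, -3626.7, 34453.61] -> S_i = 4.23*(-9.50)^i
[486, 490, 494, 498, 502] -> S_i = 486 + 4*i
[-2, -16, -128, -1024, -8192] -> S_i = -2*8^i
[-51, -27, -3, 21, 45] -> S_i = -51 + 24*i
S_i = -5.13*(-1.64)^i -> [-5.13, 8.41, -13.8, 22.63, -37.11]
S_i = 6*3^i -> [6, 18, 54, 162, 486]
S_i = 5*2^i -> [5, 10, 20, 40, 80]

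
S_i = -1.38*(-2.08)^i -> [-1.38, 2.87, -5.97, 12.42, -25.83]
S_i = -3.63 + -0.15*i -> [-3.63, -3.78, -3.93, -4.08, -4.23]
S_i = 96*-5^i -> [96, -480, 2400, -12000, 60000]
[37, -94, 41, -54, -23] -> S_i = Random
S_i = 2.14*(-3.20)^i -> [2.14, -6.85, 21.91, -70.12, 224.4]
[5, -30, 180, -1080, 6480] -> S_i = 5*-6^i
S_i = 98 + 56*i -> [98, 154, 210, 266, 322]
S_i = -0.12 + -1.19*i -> [-0.12, -1.31, -2.5, -3.69, -4.88]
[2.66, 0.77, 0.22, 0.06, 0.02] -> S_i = 2.66*0.29^i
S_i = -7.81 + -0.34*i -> [-7.81, -8.15, -8.49, -8.83, -9.17]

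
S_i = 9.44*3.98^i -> [9.44, 37.57, 149.53, 595.14, 2368.67]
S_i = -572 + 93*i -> [-572, -479, -386, -293, -200]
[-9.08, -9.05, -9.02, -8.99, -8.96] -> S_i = -9.08 + 0.03*i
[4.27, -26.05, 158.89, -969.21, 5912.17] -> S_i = 4.27*(-6.10)^i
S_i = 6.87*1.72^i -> [6.87, 11.82, 20.32, 34.96, 60.13]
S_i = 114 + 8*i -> [114, 122, 130, 138, 146]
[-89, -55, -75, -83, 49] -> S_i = Random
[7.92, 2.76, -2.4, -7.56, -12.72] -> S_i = 7.92 + -5.16*i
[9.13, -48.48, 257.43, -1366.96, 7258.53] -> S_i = 9.13*(-5.31)^i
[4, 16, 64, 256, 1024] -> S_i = 4*4^i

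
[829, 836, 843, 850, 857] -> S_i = 829 + 7*i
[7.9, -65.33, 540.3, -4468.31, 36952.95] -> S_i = 7.90*(-8.27)^i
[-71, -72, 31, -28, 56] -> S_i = Random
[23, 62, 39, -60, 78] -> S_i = Random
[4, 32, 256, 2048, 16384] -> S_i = 4*8^i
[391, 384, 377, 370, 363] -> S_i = 391 + -7*i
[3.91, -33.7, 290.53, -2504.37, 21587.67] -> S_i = 3.91*(-8.62)^i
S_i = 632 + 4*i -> [632, 636, 640, 644, 648]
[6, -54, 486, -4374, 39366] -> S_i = 6*-9^i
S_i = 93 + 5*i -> [93, 98, 103, 108, 113]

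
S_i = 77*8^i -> [77, 616, 4928, 39424, 315392]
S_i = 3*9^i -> [3, 27, 243, 2187, 19683]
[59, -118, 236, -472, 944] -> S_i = 59*-2^i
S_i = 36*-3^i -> [36, -108, 324, -972, 2916]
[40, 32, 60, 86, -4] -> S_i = Random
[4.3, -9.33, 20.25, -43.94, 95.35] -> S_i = 4.30*(-2.17)^i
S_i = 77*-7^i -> [77, -539, 3773, -26411, 184877]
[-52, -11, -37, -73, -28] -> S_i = Random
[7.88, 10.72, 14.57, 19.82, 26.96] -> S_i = 7.88*1.36^i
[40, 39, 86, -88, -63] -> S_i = Random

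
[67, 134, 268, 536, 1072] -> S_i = 67*2^i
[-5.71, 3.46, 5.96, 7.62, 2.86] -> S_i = Random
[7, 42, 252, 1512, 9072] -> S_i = 7*6^i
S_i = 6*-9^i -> [6, -54, 486, -4374, 39366]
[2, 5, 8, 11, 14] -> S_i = 2 + 3*i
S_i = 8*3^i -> [8, 24, 72, 216, 648]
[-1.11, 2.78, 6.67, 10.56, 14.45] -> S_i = -1.11 + 3.89*i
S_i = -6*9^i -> [-6, -54, -486, -4374, -39366]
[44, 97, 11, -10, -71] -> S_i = Random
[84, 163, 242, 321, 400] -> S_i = 84 + 79*i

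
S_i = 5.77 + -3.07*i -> [5.77, 2.7, -0.37, -3.44, -6.51]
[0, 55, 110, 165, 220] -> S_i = 0 + 55*i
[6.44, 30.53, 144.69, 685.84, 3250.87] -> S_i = 6.44*4.74^i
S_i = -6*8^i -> [-6, -48, -384, -3072, -24576]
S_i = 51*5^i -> [51, 255, 1275, 6375, 31875]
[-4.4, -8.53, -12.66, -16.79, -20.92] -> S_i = -4.40 + -4.13*i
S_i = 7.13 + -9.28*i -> [7.13, -2.15, -11.43, -20.71, -29.99]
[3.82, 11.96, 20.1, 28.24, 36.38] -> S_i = 3.82 + 8.14*i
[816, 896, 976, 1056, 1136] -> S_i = 816 + 80*i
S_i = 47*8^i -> [47, 376, 3008, 24064, 192512]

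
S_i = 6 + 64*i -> [6, 70, 134, 198, 262]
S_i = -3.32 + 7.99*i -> [-3.32, 4.67, 12.66, 20.65, 28.64]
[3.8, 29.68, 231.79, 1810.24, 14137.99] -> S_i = 3.80*7.81^i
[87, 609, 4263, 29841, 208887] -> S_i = 87*7^i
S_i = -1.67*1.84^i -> [-1.67, -3.07, -5.65, -10.4, -19.14]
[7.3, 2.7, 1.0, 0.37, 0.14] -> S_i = 7.30*0.37^i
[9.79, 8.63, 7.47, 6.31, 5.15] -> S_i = 9.79 + -1.16*i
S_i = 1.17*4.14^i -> [1.17, 4.84, 20.05, 83.02, 343.71]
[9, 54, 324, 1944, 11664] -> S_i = 9*6^i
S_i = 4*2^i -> [4, 8, 16, 32, 64]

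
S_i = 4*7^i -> [4, 28, 196, 1372, 9604]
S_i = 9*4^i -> [9, 36, 144, 576, 2304]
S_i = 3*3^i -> [3, 9, 27, 81, 243]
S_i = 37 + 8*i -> [37, 45, 53, 61, 69]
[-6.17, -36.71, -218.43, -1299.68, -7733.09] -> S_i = -6.17*5.95^i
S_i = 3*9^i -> [3, 27, 243, 2187, 19683]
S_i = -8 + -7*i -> [-8, -15, -22, -29, -36]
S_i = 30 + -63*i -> [30, -33, -96, -159, -222]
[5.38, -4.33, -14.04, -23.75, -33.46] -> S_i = 5.38 + -9.71*i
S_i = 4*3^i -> [4, 12, 36, 108, 324]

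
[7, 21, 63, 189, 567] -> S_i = 7*3^i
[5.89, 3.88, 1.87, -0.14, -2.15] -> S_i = 5.89 + -2.01*i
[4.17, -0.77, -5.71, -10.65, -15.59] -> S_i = 4.17 + -4.94*i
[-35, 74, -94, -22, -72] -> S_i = Random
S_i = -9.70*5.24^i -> [-9.7, -50.83, -266.34, -1395.61, -7313.02]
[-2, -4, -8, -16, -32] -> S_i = -2*2^i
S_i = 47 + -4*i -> [47, 43, 39, 35, 31]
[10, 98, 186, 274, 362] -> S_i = 10 + 88*i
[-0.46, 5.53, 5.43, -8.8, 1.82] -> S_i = Random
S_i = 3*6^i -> [3, 18, 108, 648, 3888]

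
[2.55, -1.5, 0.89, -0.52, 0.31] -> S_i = 2.55*(-0.59)^i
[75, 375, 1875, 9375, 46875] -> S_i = 75*5^i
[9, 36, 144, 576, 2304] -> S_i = 9*4^i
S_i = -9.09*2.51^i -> [-9.09, -22.82, -57.27, -143.74, -360.79]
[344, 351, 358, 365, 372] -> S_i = 344 + 7*i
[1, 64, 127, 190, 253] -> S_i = 1 + 63*i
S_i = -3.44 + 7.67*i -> [-3.44, 4.23, 11.9, 19.57, 27.24]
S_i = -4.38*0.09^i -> [-4.38, -0.39, -0.04, -0.0, -0.0]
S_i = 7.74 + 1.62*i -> [7.74, 9.36, 10.98, 12.6, 14.22]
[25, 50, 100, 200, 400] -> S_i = 25*2^i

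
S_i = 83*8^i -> [83, 664, 5312, 42496, 339968]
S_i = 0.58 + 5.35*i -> [0.58, 5.93, 11.28, 16.63, 21.98]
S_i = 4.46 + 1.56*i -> [4.46, 6.02, 7.58, 9.14, 10.7]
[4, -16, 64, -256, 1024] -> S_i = 4*-4^i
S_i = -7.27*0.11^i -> [-7.27, -0.8, -0.09, -0.01, -0.0]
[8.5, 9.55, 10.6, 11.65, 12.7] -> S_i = 8.50 + 1.05*i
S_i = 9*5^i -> [9, 45, 225, 1125, 5625]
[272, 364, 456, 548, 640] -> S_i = 272 + 92*i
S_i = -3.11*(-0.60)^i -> [-3.11, 1.87, -1.12, 0.67, -0.4]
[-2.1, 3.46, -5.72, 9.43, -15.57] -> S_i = -2.10*(-1.65)^i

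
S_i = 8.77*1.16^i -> [8.77, 10.17, 11.8, 13.69, 15.88]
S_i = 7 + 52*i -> [7, 59, 111, 163, 215]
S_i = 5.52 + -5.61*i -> [5.52, -0.09, -5.7, -11.31, -16.92]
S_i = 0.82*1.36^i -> [0.82, 1.12, 1.52, 2.06, 2.81]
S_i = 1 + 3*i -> [1, 4, 7, 10, 13]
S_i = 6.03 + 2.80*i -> [6.03, 8.83, 11.63, 14.43, 17.23]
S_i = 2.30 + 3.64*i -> [2.3, 5.94, 9.58, 13.22, 16.86]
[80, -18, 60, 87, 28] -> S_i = Random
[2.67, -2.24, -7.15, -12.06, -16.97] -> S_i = 2.67 + -4.91*i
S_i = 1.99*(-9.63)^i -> [1.99, -19.16, 184.55, -1777.18, 17114.26]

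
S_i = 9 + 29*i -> [9, 38, 67, 96, 125]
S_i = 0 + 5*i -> [0, 5, 10, 15, 20]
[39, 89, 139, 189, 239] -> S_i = 39 + 50*i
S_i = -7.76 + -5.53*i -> [-7.76, -13.29, -18.82, -24.35, -29.88]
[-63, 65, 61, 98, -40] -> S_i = Random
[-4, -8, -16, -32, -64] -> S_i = -4*2^i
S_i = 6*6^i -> [6, 36, 216, 1296, 7776]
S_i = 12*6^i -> [12, 72, 432, 2592, 15552]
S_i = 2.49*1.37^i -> [2.49, 3.41, 4.67, 6.4, 8.77]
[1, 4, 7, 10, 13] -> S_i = 1 + 3*i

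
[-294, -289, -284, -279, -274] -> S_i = -294 + 5*i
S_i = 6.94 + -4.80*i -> [6.94, 2.14, -2.66, -7.46, -12.26]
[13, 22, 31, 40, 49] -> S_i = 13 + 9*i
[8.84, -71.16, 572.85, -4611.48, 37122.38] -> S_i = 8.84*(-8.05)^i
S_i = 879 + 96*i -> [879, 975, 1071, 1167, 1263]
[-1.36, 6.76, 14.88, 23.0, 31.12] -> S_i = -1.36 + 8.12*i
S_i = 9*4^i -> [9, 36, 144, 576, 2304]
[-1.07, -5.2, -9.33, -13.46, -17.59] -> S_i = -1.07 + -4.13*i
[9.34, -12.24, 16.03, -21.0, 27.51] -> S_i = 9.34*(-1.31)^i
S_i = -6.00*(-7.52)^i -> [-6.0, 45.12, -339.3, 2551.55, -19187.69]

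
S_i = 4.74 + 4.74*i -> [4.74, 9.48, 14.22, 18.96, 23.7]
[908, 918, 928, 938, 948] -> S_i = 908 + 10*i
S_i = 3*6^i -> [3, 18, 108, 648, 3888]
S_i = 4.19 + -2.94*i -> [4.19, 1.25, -1.69, -4.63, -7.57]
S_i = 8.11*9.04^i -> [8.11, 73.31, 662.76, 5991.37, 54161.99]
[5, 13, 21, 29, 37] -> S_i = 5 + 8*i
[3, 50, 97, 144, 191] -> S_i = 3 + 47*i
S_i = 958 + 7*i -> [958, 965, 972, 979, 986]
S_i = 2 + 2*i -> [2, 4, 6, 8, 10]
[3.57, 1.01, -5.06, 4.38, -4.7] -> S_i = Random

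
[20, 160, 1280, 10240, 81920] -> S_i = 20*8^i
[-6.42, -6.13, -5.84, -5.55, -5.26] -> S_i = -6.42 + 0.29*i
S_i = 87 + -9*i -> [87, 78, 69, 60, 51]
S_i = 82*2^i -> [82, 164, 328, 656, 1312]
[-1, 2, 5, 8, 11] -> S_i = -1 + 3*i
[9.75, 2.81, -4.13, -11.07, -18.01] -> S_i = 9.75 + -6.94*i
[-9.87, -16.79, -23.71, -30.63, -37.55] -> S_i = -9.87 + -6.92*i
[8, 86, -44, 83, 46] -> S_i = Random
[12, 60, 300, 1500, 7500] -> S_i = 12*5^i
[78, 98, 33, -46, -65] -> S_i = Random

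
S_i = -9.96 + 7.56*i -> [-9.96, -2.4, 5.16, 12.72, 20.28]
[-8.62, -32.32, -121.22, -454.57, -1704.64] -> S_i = -8.62*3.75^i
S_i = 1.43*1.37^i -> [1.43, 1.96, 2.68, 3.68, 5.04]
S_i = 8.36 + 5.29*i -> [8.36, 13.65, 18.94, 24.23, 29.52]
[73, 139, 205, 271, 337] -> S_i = 73 + 66*i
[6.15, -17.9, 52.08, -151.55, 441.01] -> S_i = 6.15*(-2.91)^i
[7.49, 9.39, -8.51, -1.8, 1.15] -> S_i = Random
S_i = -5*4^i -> [-5, -20, -80, -320, -1280]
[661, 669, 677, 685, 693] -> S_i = 661 + 8*i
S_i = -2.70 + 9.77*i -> [-2.7, 7.07, 16.84, 26.61, 36.38]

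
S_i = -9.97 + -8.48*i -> [-9.97, -18.45, -26.93, -35.41, -43.89]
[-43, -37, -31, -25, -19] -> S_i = -43 + 6*i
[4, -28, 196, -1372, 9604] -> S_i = 4*-7^i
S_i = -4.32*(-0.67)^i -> [-4.32, 2.89, -1.94, 1.3, -0.87]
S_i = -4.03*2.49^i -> [-4.03, -10.03, -24.99, -62.22, -154.92]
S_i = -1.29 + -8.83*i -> [-1.29, -10.12, -18.95, -27.78, -36.61]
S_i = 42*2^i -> [42, 84, 168, 336, 672]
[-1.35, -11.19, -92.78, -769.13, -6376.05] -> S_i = -1.35*8.29^i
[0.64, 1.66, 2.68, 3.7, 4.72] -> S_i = 0.64 + 1.02*i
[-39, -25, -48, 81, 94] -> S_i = Random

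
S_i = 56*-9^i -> [56, -504, 4536, -40824, 367416]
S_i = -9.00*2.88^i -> [-9.0, -25.92, -74.65, -214.99, -619.17]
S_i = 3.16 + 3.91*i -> [3.16, 7.07, 10.98, 14.89, 18.8]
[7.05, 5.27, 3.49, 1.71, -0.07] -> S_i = 7.05 + -1.78*i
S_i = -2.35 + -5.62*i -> [-2.35, -7.97, -13.59, -19.21, -24.83]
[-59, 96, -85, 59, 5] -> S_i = Random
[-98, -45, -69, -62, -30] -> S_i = Random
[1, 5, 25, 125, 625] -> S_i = 1*5^i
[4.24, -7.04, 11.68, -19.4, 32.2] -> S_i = 4.24*(-1.66)^i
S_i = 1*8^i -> [1, 8, 64, 512, 4096]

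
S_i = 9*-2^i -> [9, -18, 36, -72, 144]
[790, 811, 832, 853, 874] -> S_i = 790 + 21*i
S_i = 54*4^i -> [54, 216, 864, 3456, 13824]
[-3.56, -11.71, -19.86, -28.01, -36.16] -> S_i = -3.56 + -8.15*i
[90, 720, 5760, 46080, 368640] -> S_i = 90*8^i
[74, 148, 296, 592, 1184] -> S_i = 74*2^i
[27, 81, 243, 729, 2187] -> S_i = 27*3^i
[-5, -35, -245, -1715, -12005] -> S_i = -5*7^i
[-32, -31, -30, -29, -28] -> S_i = -32 + 1*i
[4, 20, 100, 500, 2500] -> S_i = 4*5^i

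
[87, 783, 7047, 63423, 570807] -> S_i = 87*9^i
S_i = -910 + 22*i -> [-910, -888, -866, -844, -822]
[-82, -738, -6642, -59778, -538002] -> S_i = -82*9^i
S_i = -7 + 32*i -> [-7, 25, 57, 89, 121]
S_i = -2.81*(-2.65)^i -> [-2.81, 7.45, -19.73, 52.29, -138.58]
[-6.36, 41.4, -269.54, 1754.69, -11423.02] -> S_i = -6.36*(-6.51)^i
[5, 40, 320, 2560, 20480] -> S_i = 5*8^i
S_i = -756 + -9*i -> [-756, -765, -774, -783, -792]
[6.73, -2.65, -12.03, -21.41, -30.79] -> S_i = 6.73 + -9.38*i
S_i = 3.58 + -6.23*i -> [3.58, -2.65, -8.88, -15.11, -21.34]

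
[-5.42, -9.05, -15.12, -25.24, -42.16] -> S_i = -5.42*1.67^i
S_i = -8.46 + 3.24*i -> [-8.46, -5.22, -1.98, 1.26, 4.5]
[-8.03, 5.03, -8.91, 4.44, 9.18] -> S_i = Random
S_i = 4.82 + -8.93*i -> [4.82, -4.11, -13.04, -21.97, -30.9]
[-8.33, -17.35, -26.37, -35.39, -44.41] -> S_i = -8.33 + -9.02*i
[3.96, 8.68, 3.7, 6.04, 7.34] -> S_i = Random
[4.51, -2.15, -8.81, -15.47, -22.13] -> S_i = 4.51 + -6.66*i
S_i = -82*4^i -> [-82, -328, -1312, -5248, -20992]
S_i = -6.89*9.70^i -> [-6.89, -66.83, -648.28, -6288.32, -60996.67]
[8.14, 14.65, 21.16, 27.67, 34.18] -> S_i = 8.14 + 6.51*i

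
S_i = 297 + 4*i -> [297, 301, 305, 309, 313]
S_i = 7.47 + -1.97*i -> [7.47, 5.5, 3.53, 1.56, -0.41]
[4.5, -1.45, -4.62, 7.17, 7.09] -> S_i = Random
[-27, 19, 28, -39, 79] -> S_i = Random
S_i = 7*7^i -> [7, 49, 343, 2401, 16807]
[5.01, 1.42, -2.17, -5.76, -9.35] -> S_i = 5.01 + -3.59*i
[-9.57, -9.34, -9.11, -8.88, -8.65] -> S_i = -9.57 + 0.23*i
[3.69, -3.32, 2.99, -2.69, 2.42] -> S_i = 3.69*(-0.90)^i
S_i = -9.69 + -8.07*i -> [-9.69, -17.76, -25.83, -33.9, -41.97]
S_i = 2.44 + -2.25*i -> [2.44, 0.19, -2.06, -4.31, -6.56]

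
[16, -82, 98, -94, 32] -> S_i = Random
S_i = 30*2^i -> [30, 60, 120, 240, 480]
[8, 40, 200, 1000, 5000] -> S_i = 8*5^i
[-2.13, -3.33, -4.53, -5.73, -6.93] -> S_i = -2.13 + -1.20*i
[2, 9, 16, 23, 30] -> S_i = 2 + 7*i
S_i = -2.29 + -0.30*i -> [-2.29, -2.59, -2.89, -3.19, -3.49]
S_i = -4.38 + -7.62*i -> [-4.38, -12.0, -19.62, -27.24, -34.86]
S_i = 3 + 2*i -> [3, 5, 7, 9, 11]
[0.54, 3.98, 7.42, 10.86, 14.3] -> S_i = 0.54 + 3.44*i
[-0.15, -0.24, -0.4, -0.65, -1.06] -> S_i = -0.15*1.63^i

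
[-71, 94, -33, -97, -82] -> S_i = Random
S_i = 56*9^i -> [56, 504, 4536, 40824, 367416]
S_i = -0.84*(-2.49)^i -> [-0.84, 2.09, -5.21, 12.97, -32.29]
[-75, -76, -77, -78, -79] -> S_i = -75 + -1*i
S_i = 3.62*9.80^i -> [3.62, 35.48, 347.66, 3407.12, 33389.73]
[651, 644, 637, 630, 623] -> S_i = 651 + -7*i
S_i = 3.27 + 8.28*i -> [3.27, 11.55, 19.83, 28.11, 36.39]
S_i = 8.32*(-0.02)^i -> [8.32, -0.17, 0.0, -0.0, 0.0]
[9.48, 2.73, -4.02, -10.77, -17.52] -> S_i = 9.48 + -6.75*i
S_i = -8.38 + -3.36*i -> [-8.38, -11.74, -15.1, -18.46, -21.82]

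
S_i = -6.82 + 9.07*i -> [-6.82, 2.25, 11.32, 20.39, 29.46]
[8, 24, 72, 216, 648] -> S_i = 8*3^i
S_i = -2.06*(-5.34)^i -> [-2.06, 11.0, -58.74, 313.68, -1675.07]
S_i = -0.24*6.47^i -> [-0.24, -1.55, -10.05, -65.0, -420.56]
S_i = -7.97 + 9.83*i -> [-7.97, 1.86, 11.69, 21.52, 31.35]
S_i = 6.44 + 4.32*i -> [6.44, 10.76, 15.08, 19.4, 23.72]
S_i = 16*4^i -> [16, 64, 256, 1024, 4096]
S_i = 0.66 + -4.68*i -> [0.66, -4.02, -8.7, -13.38, -18.06]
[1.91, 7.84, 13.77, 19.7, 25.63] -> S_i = 1.91 + 5.93*i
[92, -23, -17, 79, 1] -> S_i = Random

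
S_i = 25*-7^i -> [25, -175, 1225, -8575, 60025]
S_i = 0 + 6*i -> [0, 6, 12, 18, 24]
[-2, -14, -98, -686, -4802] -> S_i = -2*7^i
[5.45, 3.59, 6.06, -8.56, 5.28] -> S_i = Random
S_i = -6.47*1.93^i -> [-6.47, -12.49, -24.1, -46.51, -89.77]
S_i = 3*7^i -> [3, 21, 147, 1029, 7203]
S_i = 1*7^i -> [1, 7, 49, 343, 2401]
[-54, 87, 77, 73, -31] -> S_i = Random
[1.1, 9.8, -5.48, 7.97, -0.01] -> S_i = Random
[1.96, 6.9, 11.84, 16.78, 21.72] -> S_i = 1.96 + 4.94*i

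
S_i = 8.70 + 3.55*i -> [8.7, 12.25, 15.8, 19.35, 22.9]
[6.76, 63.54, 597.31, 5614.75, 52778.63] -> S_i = 6.76*9.40^i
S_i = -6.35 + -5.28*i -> [-6.35, -11.63, -16.91, -22.19, -27.47]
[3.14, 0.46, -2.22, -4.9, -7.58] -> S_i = 3.14 + -2.68*i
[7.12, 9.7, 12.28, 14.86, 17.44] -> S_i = 7.12 + 2.58*i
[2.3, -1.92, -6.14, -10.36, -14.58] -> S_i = 2.30 + -4.22*i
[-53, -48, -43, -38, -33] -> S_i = -53 + 5*i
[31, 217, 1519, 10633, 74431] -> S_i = 31*7^i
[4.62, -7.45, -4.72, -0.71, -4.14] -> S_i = Random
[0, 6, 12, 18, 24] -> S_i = 0 + 6*i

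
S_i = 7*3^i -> [7, 21, 63, 189, 567]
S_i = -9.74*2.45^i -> [-9.74, -23.86, -58.46, -143.24, -350.93]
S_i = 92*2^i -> [92, 184, 368, 736, 1472]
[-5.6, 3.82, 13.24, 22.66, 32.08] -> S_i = -5.60 + 9.42*i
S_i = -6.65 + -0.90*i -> [-6.65, -7.55, -8.45, -9.35, -10.25]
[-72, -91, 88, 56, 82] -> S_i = Random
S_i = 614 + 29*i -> [614, 643, 672, 701, 730]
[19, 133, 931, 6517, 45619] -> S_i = 19*7^i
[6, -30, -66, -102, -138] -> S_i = 6 + -36*i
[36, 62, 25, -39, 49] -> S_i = Random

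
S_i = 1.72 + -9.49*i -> [1.72, -7.77, -17.26, -26.75, -36.24]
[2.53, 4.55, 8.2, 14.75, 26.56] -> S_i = 2.53*1.80^i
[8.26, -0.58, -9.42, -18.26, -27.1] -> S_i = 8.26 + -8.84*i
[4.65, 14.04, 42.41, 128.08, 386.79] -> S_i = 4.65*3.02^i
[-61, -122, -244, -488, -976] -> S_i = -61*2^i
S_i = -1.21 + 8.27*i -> [-1.21, 7.06, 15.33, 23.6, 31.87]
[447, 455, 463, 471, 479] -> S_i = 447 + 8*i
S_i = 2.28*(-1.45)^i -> [2.28, -3.31, 4.79, -6.95, 10.08]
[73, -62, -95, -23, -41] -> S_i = Random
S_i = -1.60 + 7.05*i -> [-1.6, 5.45, 12.5, 19.55, 26.6]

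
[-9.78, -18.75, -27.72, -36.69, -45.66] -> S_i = -9.78 + -8.97*i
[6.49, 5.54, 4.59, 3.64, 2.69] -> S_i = 6.49 + -0.95*i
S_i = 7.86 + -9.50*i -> [7.86, -1.64, -11.14, -20.64, -30.14]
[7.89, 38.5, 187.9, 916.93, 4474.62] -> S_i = 7.89*4.88^i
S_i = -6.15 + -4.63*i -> [-6.15, -10.78, -15.41, -20.04, -24.67]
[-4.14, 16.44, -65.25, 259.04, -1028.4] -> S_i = -4.14*(-3.97)^i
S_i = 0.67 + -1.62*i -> [0.67, -0.95, -2.57, -4.19, -5.81]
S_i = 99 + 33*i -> [99, 132, 165, 198, 231]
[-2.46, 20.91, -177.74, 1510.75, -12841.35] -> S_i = -2.46*(-8.50)^i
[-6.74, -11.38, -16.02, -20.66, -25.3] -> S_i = -6.74 + -4.64*i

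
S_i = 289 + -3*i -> [289, 286, 283, 280, 277]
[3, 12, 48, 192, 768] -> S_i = 3*4^i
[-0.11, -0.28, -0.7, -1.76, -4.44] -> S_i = -0.11*2.52^i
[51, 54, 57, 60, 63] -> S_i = 51 + 3*i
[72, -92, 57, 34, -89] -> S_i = Random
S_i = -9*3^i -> [-9, -27, -81, -243, -729]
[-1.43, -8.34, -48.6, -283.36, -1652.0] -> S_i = -1.43*5.83^i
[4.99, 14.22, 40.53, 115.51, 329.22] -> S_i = 4.99*2.85^i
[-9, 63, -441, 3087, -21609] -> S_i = -9*-7^i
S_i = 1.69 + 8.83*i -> [1.69, 10.52, 19.35, 28.18, 37.01]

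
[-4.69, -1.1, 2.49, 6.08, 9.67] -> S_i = -4.69 + 3.59*i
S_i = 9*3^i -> [9, 27, 81, 243, 729]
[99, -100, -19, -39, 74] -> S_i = Random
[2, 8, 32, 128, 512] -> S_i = 2*4^i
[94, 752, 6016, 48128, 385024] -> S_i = 94*8^i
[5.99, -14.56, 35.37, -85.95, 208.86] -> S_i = 5.99*(-2.43)^i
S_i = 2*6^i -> [2, 12, 72, 432, 2592]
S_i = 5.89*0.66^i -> [5.89, 3.89, 2.57, 1.69, 1.12]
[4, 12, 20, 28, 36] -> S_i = 4 + 8*i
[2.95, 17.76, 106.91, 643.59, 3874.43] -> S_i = 2.95*6.02^i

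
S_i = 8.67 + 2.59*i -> [8.67, 11.26, 13.85, 16.44, 19.03]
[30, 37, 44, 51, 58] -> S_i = 30 + 7*i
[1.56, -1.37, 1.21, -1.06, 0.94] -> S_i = 1.56*(-0.88)^i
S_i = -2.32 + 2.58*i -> [-2.32, 0.26, 2.84, 5.42, 8.0]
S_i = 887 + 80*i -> [887, 967, 1047, 1127, 1207]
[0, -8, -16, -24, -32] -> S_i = 0 + -8*i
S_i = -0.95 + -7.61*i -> [-0.95, -8.56, -16.17, -23.78, -31.39]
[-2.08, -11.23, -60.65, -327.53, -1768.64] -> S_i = -2.08*5.40^i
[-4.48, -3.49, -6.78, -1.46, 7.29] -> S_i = Random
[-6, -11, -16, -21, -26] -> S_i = -6 + -5*i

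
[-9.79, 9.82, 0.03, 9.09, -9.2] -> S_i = Random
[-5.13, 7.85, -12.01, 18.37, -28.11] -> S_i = -5.13*(-1.53)^i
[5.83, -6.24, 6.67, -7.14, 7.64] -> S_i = 5.83*(-1.07)^i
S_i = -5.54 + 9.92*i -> [-5.54, 4.38, 14.3, 24.22, 34.14]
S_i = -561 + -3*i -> [-561, -564, -567, -570, -573]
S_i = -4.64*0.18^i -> [-4.64, -0.84, -0.15, -0.03, -0.0]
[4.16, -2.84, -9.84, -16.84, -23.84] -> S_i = 4.16 + -7.00*i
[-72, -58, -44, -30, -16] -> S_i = -72 + 14*i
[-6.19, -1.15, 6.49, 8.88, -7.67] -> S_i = Random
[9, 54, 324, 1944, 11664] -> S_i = 9*6^i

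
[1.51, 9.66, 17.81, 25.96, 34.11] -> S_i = 1.51 + 8.15*i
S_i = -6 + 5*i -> [-6, -1, 4, 9, 14]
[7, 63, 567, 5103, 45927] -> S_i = 7*9^i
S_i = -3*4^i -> [-3, -12, -48, -192, -768]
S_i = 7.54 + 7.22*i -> [7.54, 14.76, 21.98, 29.2, 36.42]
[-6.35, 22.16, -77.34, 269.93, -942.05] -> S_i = -6.35*(-3.49)^i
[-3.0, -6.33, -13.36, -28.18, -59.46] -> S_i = -3.00*2.11^i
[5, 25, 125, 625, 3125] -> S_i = 5*5^i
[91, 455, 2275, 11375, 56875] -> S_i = 91*5^i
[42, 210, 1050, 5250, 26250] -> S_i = 42*5^i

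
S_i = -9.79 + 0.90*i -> [-9.79, -8.89, -7.99, -7.09, -6.19]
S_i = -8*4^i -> [-8, -32, -128, -512, -2048]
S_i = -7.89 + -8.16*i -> [-7.89, -16.05, -24.21, -32.37, -40.53]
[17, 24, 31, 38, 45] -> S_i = 17 + 7*i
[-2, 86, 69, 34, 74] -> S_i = Random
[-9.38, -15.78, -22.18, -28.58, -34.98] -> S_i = -9.38 + -6.40*i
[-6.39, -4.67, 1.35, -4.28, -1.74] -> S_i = Random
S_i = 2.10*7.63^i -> [2.1, 16.02, 122.26, 932.81, 7117.34]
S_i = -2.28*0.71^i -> [-2.28, -1.62, -1.15, -0.82, -0.58]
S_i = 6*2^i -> [6, 12, 24, 48, 96]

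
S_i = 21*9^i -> [21, 189, 1701, 15309, 137781]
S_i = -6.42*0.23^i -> [-6.42, -1.48, -0.34, -0.08, -0.02]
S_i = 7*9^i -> [7, 63, 567, 5103, 45927]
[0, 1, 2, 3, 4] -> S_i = 0 + 1*i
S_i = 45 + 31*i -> [45, 76, 107, 138, 169]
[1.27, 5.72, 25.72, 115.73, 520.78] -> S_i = 1.27*4.50^i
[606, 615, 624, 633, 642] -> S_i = 606 + 9*i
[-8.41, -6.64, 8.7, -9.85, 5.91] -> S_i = Random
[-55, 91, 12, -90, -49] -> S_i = Random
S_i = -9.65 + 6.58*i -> [-9.65, -3.07, 3.51, 10.09, 16.67]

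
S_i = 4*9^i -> [4, 36, 324, 2916, 26244]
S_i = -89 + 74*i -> [-89, -15, 59, 133, 207]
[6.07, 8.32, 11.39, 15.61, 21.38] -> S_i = 6.07*1.37^i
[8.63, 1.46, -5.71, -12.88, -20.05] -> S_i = 8.63 + -7.17*i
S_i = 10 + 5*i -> [10, 15, 20, 25, 30]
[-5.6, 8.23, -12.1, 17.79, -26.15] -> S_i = -5.60*(-1.47)^i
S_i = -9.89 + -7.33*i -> [-9.89, -17.22, -24.55, -31.88, -39.21]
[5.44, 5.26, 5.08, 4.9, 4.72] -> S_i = 5.44 + -0.18*i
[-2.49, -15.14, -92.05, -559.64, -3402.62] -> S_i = -2.49*6.08^i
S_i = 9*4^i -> [9, 36, 144, 576, 2304]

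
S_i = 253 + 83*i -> [253, 336, 419, 502, 585]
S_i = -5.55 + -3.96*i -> [-5.55, -9.51, -13.47, -17.43, -21.39]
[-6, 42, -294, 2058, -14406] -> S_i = -6*-7^i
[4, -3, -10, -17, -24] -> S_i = 4 + -7*i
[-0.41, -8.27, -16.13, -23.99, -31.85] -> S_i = -0.41 + -7.86*i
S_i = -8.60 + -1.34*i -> [-8.6, -9.94, -11.28, -12.62, -13.96]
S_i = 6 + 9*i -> [6, 15, 24, 33, 42]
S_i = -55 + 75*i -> [-55, 20, 95, 170, 245]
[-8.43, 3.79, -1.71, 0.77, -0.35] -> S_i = -8.43*(-0.45)^i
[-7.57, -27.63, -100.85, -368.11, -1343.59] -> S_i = -7.57*3.65^i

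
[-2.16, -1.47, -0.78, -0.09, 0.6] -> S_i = -2.16 + 0.69*i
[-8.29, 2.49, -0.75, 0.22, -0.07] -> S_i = -8.29*(-0.30)^i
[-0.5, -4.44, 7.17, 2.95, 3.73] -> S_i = Random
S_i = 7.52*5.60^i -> [7.52, 42.11, 235.83, 1320.63, 7395.54]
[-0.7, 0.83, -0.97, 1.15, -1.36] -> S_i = -0.70*(-1.18)^i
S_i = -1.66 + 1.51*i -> [-1.66, -0.15, 1.36, 2.87, 4.38]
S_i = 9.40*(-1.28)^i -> [9.4, -12.03, 15.4, -19.71, 25.23]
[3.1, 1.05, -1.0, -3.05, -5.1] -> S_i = 3.10 + -2.05*i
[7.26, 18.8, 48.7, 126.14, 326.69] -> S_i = 7.26*2.59^i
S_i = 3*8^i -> [3, 24, 192, 1536, 12288]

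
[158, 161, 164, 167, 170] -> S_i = 158 + 3*i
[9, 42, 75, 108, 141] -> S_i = 9 + 33*i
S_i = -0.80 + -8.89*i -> [-0.8, -9.69, -18.58, -27.47, -36.36]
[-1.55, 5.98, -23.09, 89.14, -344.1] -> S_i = -1.55*(-3.86)^i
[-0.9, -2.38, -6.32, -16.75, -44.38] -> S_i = -0.90*2.65^i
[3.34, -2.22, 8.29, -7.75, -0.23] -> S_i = Random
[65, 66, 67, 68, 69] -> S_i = 65 + 1*i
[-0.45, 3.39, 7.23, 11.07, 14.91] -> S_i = -0.45 + 3.84*i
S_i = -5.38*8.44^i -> [-5.38, -45.41, -383.24, -3234.52, -27299.33]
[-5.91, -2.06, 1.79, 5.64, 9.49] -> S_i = -5.91 + 3.85*i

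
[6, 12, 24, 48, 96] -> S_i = 6*2^i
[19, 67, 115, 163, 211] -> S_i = 19 + 48*i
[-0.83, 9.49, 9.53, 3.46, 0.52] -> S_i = Random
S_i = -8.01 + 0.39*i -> [-8.01, -7.62, -7.23, -6.84, -6.45]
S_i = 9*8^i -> [9, 72, 576, 4608, 36864]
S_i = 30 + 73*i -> [30, 103, 176, 249, 322]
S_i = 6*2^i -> [6, 12, 24, 48, 96]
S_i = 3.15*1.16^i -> [3.15, 3.65, 4.24, 4.92, 5.7]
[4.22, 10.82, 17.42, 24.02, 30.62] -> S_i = 4.22 + 6.60*i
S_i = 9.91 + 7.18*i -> [9.91, 17.09, 24.27, 31.45, 38.63]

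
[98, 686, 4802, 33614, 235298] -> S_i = 98*7^i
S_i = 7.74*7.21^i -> [7.74, 55.81, 402.36, 2900.99, 20916.16]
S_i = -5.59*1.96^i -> [-5.59, -10.96, -21.47, -42.09, -82.5]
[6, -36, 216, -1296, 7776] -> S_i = 6*-6^i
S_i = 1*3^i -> [1, 3, 9, 27, 81]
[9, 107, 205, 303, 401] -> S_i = 9 + 98*i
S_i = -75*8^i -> [-75, -600, -4800, -38400, -307200]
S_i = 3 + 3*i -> [3, 6, 9, 12, 15]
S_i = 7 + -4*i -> [7, 3, -1, -5, -9]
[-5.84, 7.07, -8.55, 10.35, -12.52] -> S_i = -5.84*(-1.21)^i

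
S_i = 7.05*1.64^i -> [7.05, 11.56, 18.96, 31.1, 51.0]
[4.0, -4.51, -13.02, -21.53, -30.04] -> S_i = 4.00 + -8.51*i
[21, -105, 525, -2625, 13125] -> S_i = 21*-5^i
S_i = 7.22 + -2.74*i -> [7.22, 4.48, 1.74, -1.0, -3.74]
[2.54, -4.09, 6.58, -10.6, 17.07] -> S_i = 2.54*(-1.61)^i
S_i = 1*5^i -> [1, 5, 25, 125, 625]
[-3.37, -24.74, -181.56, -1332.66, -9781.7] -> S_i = -3.37*7.34^i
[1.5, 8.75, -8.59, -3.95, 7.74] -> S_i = Random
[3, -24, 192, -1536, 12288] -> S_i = 3*-8^i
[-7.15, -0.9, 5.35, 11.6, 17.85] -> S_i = -7.15 + 6.25*i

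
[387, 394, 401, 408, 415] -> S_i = 387 + 7*i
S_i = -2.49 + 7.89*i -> [-2.49, 5.4, 13.29, 21.18, 29.07]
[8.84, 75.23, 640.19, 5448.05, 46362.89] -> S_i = 8.84*8.51^i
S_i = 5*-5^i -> [5, -25, 125, -625, 3125]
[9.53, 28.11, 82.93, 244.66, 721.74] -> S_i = 9.53*2.95^i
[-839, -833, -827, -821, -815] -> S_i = -839 + 6*i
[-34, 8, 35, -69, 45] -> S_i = Random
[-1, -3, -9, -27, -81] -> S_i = -1*3^i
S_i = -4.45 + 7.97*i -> [-4.45, 3.52, 11.49, 19.46, 27.43]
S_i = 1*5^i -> [1, 5, 25, 125, 625]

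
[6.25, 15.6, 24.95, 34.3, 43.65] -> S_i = 6.25 + 9.35*i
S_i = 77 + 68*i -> [77, 145, 213, 281, 349]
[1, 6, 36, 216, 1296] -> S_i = 1*6^i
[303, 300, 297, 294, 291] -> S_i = 303 + -3*i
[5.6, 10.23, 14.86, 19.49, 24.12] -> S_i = 5.60 + 4.63*i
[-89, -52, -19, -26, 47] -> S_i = Random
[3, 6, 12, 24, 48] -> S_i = 3*2^i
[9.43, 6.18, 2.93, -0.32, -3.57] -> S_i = 9.43 + -3.25*i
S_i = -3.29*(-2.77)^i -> [-3.29, 9.11, -25.24, 69.93, -193.69]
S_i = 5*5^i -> [5, 25, 125, 625, 3125]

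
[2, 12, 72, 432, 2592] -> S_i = 2*6^i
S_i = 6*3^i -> [6, 18, 54, 162, 486]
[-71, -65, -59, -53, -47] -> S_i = -71 + 6*i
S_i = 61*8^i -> [61, 488, 3904, 31232, 249856]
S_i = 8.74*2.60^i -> [8.74, 22.72, 59.08, 153.61, 399.4]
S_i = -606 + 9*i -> [-606, -597, -588, -579, -570]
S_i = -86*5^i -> [-86, -430, -2150, -10750, -53750]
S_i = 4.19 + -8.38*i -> [4.19, -4.19, -12.57, -20.95, -29.33]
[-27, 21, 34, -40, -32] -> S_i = Random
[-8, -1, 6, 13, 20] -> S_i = -8 + 7*i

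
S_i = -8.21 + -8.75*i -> [-8.21, -16.96, -25.71, -34.46, -43.21]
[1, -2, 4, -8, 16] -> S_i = 1*-2^i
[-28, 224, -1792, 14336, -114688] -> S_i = -28*-8^i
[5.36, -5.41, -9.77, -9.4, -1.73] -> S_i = Random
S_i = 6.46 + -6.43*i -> [6.46, 0.03, -6.4, -12.83, -19.26]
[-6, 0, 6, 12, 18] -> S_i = -6 + 6*i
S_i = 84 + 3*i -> [84, 87, 90, 93, 96]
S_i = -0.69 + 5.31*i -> [-0.69, 4.62, 9.93, 15.24, 20.55]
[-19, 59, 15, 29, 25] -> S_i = Random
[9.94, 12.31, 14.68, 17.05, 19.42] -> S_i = 9.94 + 2.37*i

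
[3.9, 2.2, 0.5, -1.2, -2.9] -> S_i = 3.90 + -1.70*i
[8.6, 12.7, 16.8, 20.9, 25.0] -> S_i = 8.60 + 4.10*i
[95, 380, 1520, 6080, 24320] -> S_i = 95*4^i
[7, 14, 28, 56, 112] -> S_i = 7*2^i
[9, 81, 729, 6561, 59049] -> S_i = 9*9^i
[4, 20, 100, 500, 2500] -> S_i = 4*5^i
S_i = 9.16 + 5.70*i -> [9.16, 14.86, 20.56, 26.26, 31.96]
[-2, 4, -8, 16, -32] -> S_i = -2*-2^i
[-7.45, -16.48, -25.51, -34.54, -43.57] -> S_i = -7.45 + -9.03*i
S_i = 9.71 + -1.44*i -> [9.71, 8.27, 6.83, 5.39, 3.95]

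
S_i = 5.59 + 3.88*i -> [5.59, 9.47, 13.35, 17.23, 21.11]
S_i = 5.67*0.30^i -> [5.67, 1.7, 0.51, 0.15, 0.05]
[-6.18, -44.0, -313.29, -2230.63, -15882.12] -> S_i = -6.18*7.12^i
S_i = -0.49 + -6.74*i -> [-0.49, -7.23, -13.97, -20.71, -27.45]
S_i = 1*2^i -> [1, 2, 4, 8, 16]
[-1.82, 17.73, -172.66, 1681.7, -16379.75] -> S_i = -1.82*(-9.74)^i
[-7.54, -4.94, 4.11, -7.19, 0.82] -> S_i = Random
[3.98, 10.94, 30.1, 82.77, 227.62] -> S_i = 3.98*2.75^i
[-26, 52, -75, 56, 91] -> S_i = Random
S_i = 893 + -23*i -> [893, 870, 847, 824, 801]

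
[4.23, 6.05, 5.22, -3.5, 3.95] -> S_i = Random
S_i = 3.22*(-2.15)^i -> [3.22, -6.92, 14.88, -32.0, 68.8]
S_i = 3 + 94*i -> [3, 97, 191, 285, 379]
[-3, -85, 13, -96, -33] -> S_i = Random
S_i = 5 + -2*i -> [5, 3, 1, -1, -3]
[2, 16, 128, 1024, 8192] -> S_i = 2*8^i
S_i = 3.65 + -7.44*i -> [3.65, -3.79, -11.23, -18.67, -26.11]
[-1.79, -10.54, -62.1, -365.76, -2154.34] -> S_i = -1.79*5.89^i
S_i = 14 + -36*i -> [14, -22, -58, -94, -130]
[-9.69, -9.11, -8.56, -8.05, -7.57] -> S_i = -9.69*0.94^i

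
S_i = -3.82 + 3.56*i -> [-3.82, -0.26, 3.3, 6.86, 10.42]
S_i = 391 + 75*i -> [391, 466, 541, 616, 691]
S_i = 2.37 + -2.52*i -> [2.37, -0.15, -2.67, -5.19, -7.71]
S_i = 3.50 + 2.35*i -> [3.5, 5.85, 8.2, 10.55, 12.9]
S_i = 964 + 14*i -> [964, 978, 992, 1006, 1020]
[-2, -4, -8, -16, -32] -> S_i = -2*2^i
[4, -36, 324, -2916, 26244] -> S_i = 4*-9^i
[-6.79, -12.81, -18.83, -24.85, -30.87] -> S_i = -6.79 + -6.02*i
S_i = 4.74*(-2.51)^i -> [4.74, -11.9, 29.86, -74.95, 188.14]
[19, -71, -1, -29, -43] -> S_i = Random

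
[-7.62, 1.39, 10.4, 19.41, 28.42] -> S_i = -7.62 + 9.01*i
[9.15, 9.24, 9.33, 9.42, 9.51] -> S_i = 9.15 + 0.09*i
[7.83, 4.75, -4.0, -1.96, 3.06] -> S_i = Random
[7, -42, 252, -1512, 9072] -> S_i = 7*-6^i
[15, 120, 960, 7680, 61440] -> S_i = 15*8^i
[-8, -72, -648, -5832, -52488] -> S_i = -8*9^i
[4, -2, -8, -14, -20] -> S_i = 4 + -6*i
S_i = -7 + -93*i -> [-7, -100, -193, -286, -379]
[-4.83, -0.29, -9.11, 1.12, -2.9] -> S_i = Random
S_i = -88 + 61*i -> [-88, -27, 34, 95, 156]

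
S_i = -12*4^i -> [-12, -48, -192, -768, -3072]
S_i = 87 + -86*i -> [87, 1, -85, -171, -257]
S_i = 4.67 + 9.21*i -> [4.67, 13.88, 23.09, 32.3, 41.51]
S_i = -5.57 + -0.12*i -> [-5.57, -5.69, -5.81, -5.93, -6.05]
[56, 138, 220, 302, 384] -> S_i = 56 + 82*i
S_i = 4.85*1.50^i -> [4.85, 7.28, 10.91, 16.37, 24.55]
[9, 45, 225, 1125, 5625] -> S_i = 9*5^i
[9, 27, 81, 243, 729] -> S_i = 9*3^i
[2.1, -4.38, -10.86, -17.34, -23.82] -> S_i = 2.10 + -6.48*i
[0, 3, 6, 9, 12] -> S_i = 0 + 3*i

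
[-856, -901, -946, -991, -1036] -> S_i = -856 + -45*i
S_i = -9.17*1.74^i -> [-9.17, -15.96, -27.76, -48.31, -84.06]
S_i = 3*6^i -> [3, 18, 108, 648, 3888]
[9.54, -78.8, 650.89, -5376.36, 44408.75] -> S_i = 9.54*(-8.26)^i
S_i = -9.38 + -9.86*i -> [-9.38, -19.24, -29.1, -38.96, -48.82]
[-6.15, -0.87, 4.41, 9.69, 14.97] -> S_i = -6.15 + 5.28*i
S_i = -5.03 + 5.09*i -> [-5.03, 0.06, 5.15, 10.24, 15.33]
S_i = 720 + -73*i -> [720, 647, 574, 501, 428]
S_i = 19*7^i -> [19, 133, 931, 6517, 45619]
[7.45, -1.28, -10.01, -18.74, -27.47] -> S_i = 7.45 + -8.73*i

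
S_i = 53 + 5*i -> [53, 58, 63, 68, 73]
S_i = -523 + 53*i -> [-523, -470, -417, -364, -311]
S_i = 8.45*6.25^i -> [8.45, 52.81, 330.08, 2062.99, 12893.68]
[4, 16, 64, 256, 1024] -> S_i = 4*4^i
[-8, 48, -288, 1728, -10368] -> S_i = -8*-6^i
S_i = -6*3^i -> [-6, -18, -54, -162, -486]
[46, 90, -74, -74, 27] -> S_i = Random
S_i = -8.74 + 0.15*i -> [-8.74, -8.59, -8.44, -8.29, -8.14]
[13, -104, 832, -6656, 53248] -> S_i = 13*-8^i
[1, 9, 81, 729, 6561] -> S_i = 1*9^i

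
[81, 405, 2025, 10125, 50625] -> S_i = 81*5^i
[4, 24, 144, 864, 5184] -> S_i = 4*6^i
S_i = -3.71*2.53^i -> [-3.71, -9.39, -23.75, -60.08, -152.0]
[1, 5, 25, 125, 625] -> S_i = 1*5^i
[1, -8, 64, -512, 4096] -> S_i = 1*-8^i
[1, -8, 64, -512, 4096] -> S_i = 1*-8^i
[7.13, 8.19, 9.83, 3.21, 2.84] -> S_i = Random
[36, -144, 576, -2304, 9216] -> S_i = 36*-4^i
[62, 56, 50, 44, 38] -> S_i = 62 + -6*i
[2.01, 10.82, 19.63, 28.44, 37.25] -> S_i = 2.01 + 8.81*i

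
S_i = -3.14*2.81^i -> [-3.14, -8.82, -24.79, -69.67, -195.77]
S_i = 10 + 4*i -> [10, 14, 18, 22, 26]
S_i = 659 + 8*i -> [659, 667, 675, 683, 691]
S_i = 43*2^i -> [43, 86, 172, 344, 688]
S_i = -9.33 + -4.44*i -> [-9.33, -13.77, -18.21, -22.65, -27.09]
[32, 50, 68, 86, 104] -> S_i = 32 + 18*i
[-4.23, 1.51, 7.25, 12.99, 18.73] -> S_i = -4.23 + 5.74*i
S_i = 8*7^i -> [8, 56, 392, 2744, 19208]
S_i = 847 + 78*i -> [847, 925, 1003, 1081, 1159]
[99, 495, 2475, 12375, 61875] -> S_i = 99*5^i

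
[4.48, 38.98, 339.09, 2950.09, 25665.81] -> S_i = 4.48*8.70^i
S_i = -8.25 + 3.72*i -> [-8.25, -4.53, -0.81, 2.91, 6.63]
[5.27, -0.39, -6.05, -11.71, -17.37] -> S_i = 5.27 + -5.66*i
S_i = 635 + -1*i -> [635, 634, 633, 632, 631]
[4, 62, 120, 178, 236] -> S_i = 4 + 58*i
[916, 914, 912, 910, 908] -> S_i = 916 + -2*i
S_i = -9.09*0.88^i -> [-9.09, -8.0, -7.04, -6.19, -5.45]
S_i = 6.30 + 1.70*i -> [6.3, 8.0, 9.7, 11.4, 13.1]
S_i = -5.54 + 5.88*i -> [-5.54, 0.34, 6.22, 12.1, 17.98]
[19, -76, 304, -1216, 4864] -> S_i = 19*-4^i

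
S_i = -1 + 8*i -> [-1, 7, 15, 23, 31]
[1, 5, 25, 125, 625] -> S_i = 1*5^i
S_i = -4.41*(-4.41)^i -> [-4.41, 19.45, -85.77, 378.23, -1667.99]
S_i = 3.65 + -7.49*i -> [3.65, -3.84, -11.33, -18.82, -26.31]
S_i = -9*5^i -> [-9, -45, -225, -1125, -5625]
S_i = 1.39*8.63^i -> [1.39, 12.0, 103.52, 893.4, 7710.06]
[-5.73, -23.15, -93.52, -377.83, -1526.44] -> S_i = -5.73*4.04^i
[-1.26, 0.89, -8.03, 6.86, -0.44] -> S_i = Random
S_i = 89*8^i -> [89, 712, 5696, 45568, 364544]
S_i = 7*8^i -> [7, 56, 448, 3584, 28672]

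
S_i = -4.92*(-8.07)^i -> [-4.92, 39.7, -320.41, 2585.75, -20866.96]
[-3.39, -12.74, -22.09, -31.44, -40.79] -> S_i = -3.39 + -9.35*i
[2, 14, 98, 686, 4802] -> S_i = 2*7^i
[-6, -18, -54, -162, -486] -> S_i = -6*3^i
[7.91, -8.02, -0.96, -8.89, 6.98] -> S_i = Random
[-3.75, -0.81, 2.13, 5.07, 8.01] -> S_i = -3.75 + 2.94*i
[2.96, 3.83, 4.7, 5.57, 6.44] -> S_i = 2.96 + 0.87*i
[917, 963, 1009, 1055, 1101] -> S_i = 917 + 46*i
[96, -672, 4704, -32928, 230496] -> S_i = 96*-7^i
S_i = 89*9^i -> [89, 801, 7209, 64881, 583929]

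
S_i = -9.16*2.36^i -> [-9.16, -21.62, -51.02, -120.4, -284.15]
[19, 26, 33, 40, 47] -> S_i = 19 + 7*i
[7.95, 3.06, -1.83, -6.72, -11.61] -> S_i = 7.95 + -4.89*i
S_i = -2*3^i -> [-2, -6, -18, -54, -162]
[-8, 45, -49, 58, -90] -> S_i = Random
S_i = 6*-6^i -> [6, -36, 216, -1296, 7776]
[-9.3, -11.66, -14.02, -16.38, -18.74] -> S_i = -9.30 + -2.36*i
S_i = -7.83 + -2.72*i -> [-7.83, -10.55, -13.27, -15.99, -18.71]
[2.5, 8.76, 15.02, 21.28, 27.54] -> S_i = 2.50 + 6.26*i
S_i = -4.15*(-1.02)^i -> [-4.15, 4.23, -4.32, 4.4, -4.49]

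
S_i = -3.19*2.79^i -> [-3.19, -8.9, -24.83, -69.28, -193.29]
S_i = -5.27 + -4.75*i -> [-5.27, -10.02, -14.77, -19.52, -24.27]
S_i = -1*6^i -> [-1, -6, -36, -216, -1296]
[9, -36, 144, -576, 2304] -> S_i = 9*-4^i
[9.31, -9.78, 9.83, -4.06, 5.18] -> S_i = Random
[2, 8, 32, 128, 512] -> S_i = 2*4^i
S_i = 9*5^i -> [9, 45, 225, 1125, 5625]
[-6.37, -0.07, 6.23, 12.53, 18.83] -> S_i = -6.37 + 6.30*i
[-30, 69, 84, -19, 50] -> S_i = Random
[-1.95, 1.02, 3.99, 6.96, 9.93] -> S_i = -1.95 + 2.97*i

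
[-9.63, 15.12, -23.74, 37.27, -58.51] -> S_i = -9.63*(-1.57)^i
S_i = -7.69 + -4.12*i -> [-7.69, -11.81, -15.93, -20.05, -24.17]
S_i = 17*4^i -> [17, 68, 272, 1088, 4352]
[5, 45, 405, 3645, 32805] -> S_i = 5*9^i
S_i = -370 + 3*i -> [-370, -367, -364, -361, -358]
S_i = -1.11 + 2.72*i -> [-1.11, 1.61, 4.33, 7.05, 9.77]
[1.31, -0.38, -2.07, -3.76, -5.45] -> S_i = 1.31 + -1.69*i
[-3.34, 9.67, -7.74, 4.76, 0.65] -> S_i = Random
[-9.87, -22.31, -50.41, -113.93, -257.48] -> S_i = -9.87*2.26^i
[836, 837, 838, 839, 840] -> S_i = 836 + 1*i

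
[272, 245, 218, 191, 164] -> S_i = 272 + -27*i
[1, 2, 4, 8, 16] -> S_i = 1*2^i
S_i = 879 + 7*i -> [879, 886, 893, 900, 907]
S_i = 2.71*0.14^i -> [2.71, 0.38, 0.05, 0.01, 0.0]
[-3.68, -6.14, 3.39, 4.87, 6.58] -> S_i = Random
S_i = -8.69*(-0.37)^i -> [-8.69, 3.22, -1.19, 0.44, -0.16]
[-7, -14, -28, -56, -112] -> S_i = -7*2^i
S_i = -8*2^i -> [-8, -16, -32, -64, -128]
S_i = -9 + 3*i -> [-9, -6, -3, 0, 3]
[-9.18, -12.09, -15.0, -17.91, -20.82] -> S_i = -9.18 + -2.91*i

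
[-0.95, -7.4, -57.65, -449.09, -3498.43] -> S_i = -0.95*7.79^i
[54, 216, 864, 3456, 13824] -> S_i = 54*4^i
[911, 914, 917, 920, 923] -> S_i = 911 + 3*i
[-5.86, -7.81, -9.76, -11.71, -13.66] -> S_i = -5.86 + -1.95*i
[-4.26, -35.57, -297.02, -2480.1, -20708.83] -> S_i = -4.26*8.35^i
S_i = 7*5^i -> [7, 35, 175, 875, 4375]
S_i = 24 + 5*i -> [24, 29, 34, 39, 44]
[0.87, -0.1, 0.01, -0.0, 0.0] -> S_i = 0.87*(-0.11)^i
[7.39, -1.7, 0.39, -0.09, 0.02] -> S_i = 7.39*(-0.23)^i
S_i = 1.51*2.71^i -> [1.51, 4.09, 11.09, 30.05, 81.44]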